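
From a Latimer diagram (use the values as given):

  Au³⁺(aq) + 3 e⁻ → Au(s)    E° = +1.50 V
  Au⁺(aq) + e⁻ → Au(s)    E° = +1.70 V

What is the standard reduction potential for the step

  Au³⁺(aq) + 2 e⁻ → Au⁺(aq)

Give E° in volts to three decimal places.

Sequential free energies add, so n₃E°₃ = n₁E°₁ + n₂E°₂.
With n₃ = 3, and the known step contributing 1×(+1.70) V, the unknown satisfies 2·E° = 3×(+1.50) − 1×(+1.70) = +2.800.
E° = +2.800 / 2 = +1.400 V.

+1.400 V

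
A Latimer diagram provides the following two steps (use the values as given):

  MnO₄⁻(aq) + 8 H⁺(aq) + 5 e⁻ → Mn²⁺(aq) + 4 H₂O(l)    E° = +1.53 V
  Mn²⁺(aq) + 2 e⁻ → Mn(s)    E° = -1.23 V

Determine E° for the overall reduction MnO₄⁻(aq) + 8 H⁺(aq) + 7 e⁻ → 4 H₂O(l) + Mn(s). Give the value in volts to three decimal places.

+0.741 V

Since ΔG° = −nFE° is additive over sequential reductions, n₃E°₃ = n₁E°₁ + n₂E°₂.
E°₃ = (5×+1.53 + 2×-1.23) / 7 = (+5.190) / 7 = +0.741 V.
E° values themselves are not directly additive — weighting by electron count is essential.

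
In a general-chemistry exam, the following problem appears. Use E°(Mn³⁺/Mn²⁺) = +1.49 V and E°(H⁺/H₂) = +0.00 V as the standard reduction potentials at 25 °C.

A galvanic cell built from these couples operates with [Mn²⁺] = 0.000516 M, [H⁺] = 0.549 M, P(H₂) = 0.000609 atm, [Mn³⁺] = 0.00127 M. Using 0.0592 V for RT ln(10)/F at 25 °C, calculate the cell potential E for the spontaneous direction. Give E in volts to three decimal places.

+1.433 V

Mn³⁺/Mn²⁺ is the cathode (higher E°), H⁺/H₂ the anode: E°cell = +1.49 − (+0.00) = +1.49 V, n = 2.
Overall: 2 Mn³⁺(aq) + H₂(g) → 2 Mn²⁺(aq) + 2 H⁺(aq)
Q = [Mn²⁺]^2·[H⁺]^2 / ([Mn³⁺]^2·P(H₂)); log Q = 1.912.
E = E° − (0.0592/n) log Q = +1.49 − (0.0592/2)(1.912) = +1.433 V.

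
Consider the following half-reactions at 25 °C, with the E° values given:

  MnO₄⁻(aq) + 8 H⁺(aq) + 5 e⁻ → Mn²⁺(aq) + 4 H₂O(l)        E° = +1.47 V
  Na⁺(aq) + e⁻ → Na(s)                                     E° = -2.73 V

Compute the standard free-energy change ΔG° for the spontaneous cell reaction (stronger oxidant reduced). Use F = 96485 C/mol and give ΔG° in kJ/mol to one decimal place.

-2026.2 kJ/mol

MnO₄⁻/Mn²⁺ (E° = +1.47 V) is the cathode; Na⁺/Na (E° = -2.73 V) is the anode, so E°cell = +4.20 V.
Balancing electrons gives n = 5 (lcm of 5 and 1).
ΔG° = −nFE° = −(5)(96485)(+4.20) = -2,026,185 J = -2026.2 kJ/mol.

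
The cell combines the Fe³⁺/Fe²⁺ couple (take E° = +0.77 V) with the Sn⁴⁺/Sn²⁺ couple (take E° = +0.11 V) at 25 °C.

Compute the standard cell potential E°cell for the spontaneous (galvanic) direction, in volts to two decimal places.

The Fe³⁺/Fe²⁺ couple has the higher reduction potential, so it is the cathode; Sn⁴⁺/Sn²⁺ is oxidised at the anode.
E°cell = E°(cathode) − E°(anode) = (+0.77) − (+0.11) = +0.66 V.
Since E°cell > 0, the reaction is spontaneous under standard conditions.

+0.66 V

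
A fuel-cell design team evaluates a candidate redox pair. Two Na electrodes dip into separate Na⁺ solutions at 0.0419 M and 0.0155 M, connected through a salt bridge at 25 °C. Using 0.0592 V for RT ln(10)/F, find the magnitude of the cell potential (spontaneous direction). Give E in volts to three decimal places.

For a concentration cell E°cell = 0. The 0.0419 M side is the cathode (reduction is favoured where [Na⁺] is higher).
With n = 1, E = −(0.0592/1) log([Na⁺]ₐₙ/[Na⁺]꜀ₐₜ) = −(0.0592/1) log(0.0155/0.0419) = −(0.0592/1)(-0.432) = +0.026 V.

+0.026 V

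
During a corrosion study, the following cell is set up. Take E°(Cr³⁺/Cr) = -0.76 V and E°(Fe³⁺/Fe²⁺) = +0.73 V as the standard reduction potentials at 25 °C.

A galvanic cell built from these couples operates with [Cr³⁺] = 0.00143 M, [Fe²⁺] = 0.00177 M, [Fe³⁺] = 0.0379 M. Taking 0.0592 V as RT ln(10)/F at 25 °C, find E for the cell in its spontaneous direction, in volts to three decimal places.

+1.625 V

Fe³⁺/Fe²⁺ is the cathode (higher E°), Cr³⁺/Cr the anode: E°cell = +0.73 − (-0.76) = +1.49 V, n = 3.
Overall: 3 Fe³⁺(aq) + Cr(s) → 3 Fe²⁺(aq) + Cr³⁺(aq)
Q = [Fe²⁺]^3·[Cr³⁺] / ([Fe³⁺]^3); log Q = -6.837.
E = E° − (0.0592/n) log Q = +1.49 − (0.0592/3)(-6.837) = +1.625 V.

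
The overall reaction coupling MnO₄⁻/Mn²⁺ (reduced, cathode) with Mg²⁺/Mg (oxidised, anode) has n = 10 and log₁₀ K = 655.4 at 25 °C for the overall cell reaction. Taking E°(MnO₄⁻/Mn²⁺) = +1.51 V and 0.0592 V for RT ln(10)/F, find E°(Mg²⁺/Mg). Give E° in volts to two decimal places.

E°cell = (0.0592/n)·log K = (0.0592/10)(655.4) = +3.880 V.
Since MnO₄⁻/Mn²⁺ is the cathode and Mg²⁺/Mg the anode, E°cell = E°(MnO₄⁻/Mn²⁺) − E°(Mg²⁺/Mg).
So E°(Mg²⁺/Mg) = E°(MnO₄⁻/Mn²⁺) − E°cell = (+1.51) − (+3.880) = -2.37 V.

-2.37 V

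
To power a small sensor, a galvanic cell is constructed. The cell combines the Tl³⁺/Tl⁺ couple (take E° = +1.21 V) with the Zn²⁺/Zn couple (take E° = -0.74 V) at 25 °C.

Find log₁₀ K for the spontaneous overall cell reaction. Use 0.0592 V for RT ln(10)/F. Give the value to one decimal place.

65.9

Cathode: Tl³⁺/Tl⁺; anode: Zn²⁺/Zn. E°cell = +1.95 V, n = 2.
log K = nE°cell / 0.0592 = (2)(+1.95) / 0.0592 = 65.9.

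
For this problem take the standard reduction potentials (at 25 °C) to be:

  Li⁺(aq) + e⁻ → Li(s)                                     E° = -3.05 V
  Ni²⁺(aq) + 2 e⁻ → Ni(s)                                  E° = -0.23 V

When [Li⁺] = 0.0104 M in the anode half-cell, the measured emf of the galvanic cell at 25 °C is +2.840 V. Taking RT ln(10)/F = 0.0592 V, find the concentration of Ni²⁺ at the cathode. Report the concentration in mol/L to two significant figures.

0.00051 M

Ni²⁺/Ni is the cathode, Li⁺/Li the anode: E°cell = +2.82 V, n = 2.
Overall reaction: Ni²⁺(aq) + 2 Li(s) → Ni(s) + 2 Li⁺(aq); Q = [Li⁺]^2/[Ni²⁺]^1.
From E = E° − (0.0592/n) log Q: log Q = (E° − E)·n/0.0592 = (+2.82 − (+2.840))·2/0.0592 = -0.6757.
So 1·log[Ni²⁺] = 2·log(0.0104) − log Q = -3.9659 − (-0.6757) = -3.2902; [Ni²⁺] = 10^(-3.2902) ≈ 0.00051 M.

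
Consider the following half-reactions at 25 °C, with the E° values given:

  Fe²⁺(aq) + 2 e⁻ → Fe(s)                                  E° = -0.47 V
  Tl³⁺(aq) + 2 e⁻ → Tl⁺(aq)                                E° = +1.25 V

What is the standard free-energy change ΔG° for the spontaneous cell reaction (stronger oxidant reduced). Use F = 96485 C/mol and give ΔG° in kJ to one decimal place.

-331.9 kJ

Tl³⁺/Tl⁺ (E° = +1.25 V) is the cathode; Fe²⁺/Fe (E° = -0.47 V) is the anode, so E°cell = +1.72 V.
Balancing electrons gives n = 2 (lcm of 2 and 2).
ΔG° = −nFE° = −(2)(96485)(+1.72) = -331,908 J = -331.9 kJ.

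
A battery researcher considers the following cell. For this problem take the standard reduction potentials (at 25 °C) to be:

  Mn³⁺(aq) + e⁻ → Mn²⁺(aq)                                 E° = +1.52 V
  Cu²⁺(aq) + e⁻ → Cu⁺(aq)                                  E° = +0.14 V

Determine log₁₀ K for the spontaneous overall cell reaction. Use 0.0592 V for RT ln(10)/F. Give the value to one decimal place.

Cathode: Mn³⁺/Mn²⁺; anode: Cu²⁺/Cu⁺. E°cell = +1.38 V, n = 1.
log K = nE°cell / 0.0592 = (1)(+1.38) / 0.0592 = 23.3.

23.3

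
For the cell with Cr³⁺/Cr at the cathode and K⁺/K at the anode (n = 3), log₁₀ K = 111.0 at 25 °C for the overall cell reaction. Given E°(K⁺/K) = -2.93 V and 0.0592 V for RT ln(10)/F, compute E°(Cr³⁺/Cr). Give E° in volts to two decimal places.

E°cell = (0.0592/n)·log K = (0.0592/3)(111.0) = +2.190 V.
Since Cr³⁺/Cr is the cathode and K⁺/K the anode, E°cell = E°(Cr³⁺/Cr) − E°(K⁺/K).
So E°(Cr³⁺/Cr) = E°cell + E°(K⁺/K) = +2.190 + (-2.93) = -0.74 V.

-0.74 V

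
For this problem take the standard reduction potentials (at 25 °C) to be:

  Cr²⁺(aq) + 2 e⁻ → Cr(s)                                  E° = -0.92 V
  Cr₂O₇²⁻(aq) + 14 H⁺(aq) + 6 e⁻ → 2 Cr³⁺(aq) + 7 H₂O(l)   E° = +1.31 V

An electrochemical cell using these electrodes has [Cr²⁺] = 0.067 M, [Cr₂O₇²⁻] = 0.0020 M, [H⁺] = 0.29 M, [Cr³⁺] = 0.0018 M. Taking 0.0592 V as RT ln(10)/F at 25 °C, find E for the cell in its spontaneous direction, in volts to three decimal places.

Cr₂O₇²⁻/Cr³⁺ is the cathode (higher E°), Cr²⁺/Cr the anode: E°cell = +1.31 − (-0.92) = +2.23 V, n = 6.
Overall: Cr₂O₇²⁻(aq) + 14 H⁺(aq) + 3 Cr(s) → 2 Cr³⁺(aq) + 7 H₂O(l) + 3 Cr²⁺(aq)
Q = [Cr³⁺]^2·[Cr²⁺]^3 / ([Cr₂O₇²⁻]·[H⁺]^14); log Q = 1.214.
E = E° − (0.0592/n) log Q = +2.23 − (0.0592/6)(1.214) = +2.218 V.

+2.218 V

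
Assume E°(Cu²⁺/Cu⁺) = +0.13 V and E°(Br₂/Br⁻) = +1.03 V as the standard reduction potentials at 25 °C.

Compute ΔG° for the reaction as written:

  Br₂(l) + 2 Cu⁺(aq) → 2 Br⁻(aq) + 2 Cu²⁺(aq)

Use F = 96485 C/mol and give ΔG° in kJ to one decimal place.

-173.7 kJ

As written, Br₂/Br⁻ is reduced (cathode) and Cu²⁺/Cu⁺ is oxidised (anode), so E°cell = (+1.03) − (+0.13) = +0.90 V.
Balancing electrons gives n = 2.
ΔG° = −nFE° = −(2)(96485)(+0.90) = -173,673 J = -173.7 kJ.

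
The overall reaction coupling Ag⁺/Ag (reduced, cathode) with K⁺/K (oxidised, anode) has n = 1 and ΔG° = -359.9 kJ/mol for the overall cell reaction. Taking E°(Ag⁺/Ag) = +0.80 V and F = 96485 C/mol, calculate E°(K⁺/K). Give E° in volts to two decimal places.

-2.93 V

E°cell = −ΔG°/(nF) = −(-359.9×10³)/((1)(96485)) = +3.730 V.
Since Ag⁺/Ag is the cathode and K⁺/K the anode, E°cell = E°(Ag⁺/Ag) − E°(K⁺/K).
So E°(K⁺/K) = E°(Ag⁺/Ag) − E°cell = (+0.80) − (+3.730) = -2.93 V.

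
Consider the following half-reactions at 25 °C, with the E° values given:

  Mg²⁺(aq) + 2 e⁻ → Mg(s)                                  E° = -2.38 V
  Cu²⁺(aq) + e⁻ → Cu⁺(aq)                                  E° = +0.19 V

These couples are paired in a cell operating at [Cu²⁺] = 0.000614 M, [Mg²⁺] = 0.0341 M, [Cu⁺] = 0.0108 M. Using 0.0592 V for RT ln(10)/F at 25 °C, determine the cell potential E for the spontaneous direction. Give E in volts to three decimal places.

Cu²⁺/Cu⁺ is the cathode (higher E°), Mg²⁺/Mg the anode: E°cell = +0.19 − (-2.38) = +2.57 V, n = 2.
Overall: 2 Cu²⁺(aq) + Mg(s) → 2 Cu⁺(aq) + Mg²⁺(aq)
Q = [Cu⁺]^2·[Mg²⁺] / ([Cu²⁺]^2); log Q = 1.023.
E = E° − (0.0592/n) log Q = +2.57 − (0.0592/2)(1.023) = +2.540 V.

+2.540 V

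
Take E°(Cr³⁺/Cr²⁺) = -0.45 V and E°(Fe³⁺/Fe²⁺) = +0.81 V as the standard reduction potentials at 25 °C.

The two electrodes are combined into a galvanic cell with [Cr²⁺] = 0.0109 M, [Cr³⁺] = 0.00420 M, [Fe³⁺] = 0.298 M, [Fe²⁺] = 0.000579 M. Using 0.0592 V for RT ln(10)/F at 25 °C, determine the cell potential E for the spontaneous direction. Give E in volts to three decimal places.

Fe³⁺/Fe²⁺ is the cathode (higher E°), Cr³⁺/Cr²⁺ the anode: E°cell = +0.81 − (-0.45) = +1.26 V, n = 1.
Overall: Fe³⁺(aq) + Cr²⁺(aq) → Fe²⁺(aq) + Cr³⁺(aq)
Q = [Fe²⁺]·[Cr³⁺] / ([Fe³⁺]·[Cr²⁺]); log Q = -3.126.
E = E° − (0.0592/n) log Q = +1.26 − (0.0592/1)(-3.126) = +1.445 V.

+1.445 V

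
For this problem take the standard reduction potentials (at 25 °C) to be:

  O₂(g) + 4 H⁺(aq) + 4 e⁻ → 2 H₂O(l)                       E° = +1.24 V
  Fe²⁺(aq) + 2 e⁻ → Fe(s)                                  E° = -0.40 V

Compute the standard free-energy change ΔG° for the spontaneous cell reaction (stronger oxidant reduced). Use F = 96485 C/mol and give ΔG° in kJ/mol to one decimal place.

-632.9 kJ/mol

O₂/H₂O (E° = +1.24 V) is the cathode; Fe²⁺/Fe (E° = -0.40 V) is the anode, so E°cell = +1.64 V.
Balancing electrons gives n = 4 (lcm of 4 and 2).
ΔG° = −nFE° = −(4)(96485)(+1.64) = -632,942 J = -632.9 kJ/mol.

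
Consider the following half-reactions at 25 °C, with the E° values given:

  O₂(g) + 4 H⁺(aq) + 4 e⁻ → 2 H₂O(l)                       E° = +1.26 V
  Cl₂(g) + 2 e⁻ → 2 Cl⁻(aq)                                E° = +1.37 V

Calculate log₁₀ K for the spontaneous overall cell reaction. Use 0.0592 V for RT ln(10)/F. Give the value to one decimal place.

7.4

Cathode: Cl₂/Cl⁻; anode: O₂/H₂O. E°cell = +0.11 V, n = 4.
log K = nE°cell / 0.0592 = (4)(+0.11) / 0.0592 = 7.4.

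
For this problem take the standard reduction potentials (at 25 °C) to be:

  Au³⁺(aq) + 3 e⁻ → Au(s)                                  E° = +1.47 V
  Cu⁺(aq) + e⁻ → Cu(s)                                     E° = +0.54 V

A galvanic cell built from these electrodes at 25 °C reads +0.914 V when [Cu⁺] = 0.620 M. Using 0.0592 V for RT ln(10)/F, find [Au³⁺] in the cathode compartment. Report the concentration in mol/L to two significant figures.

Au³⁺/Au is the cathode, Cu⁺/Cu the anode: E°cell = +0.93 V, n = 3.
Overall reaction: Au³⁺(aq) + 3 Cu(s) → Au(s) + 3 Cu⁺(aq); Q = [Cu⁺]^3/[Au³⁺]^1.
From E = E° − (0.0592/n) log Q: log Q = (E° − E)·n/0.0592 = (+0.93 − (+0.914))·3/0.0592 = 0.8108.
So 1·log[Au³⁺] = 3·log(0.62) − log Q = -0.6228 − (0.8108) = -1.4336; [Au³⁺] = 10^(-1.4336) ≈ 0.037 M.

0.037 M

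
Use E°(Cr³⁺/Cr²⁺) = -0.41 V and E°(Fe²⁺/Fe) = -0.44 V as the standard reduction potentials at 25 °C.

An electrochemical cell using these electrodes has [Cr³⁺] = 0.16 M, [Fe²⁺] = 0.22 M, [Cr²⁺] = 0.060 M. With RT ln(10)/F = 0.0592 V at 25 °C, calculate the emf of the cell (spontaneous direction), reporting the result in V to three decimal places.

Cr³⁺/Cr²⁺ is the cathode (higher E°), Fe²⁺/Fe the anode: E°cell = -0.41 − (-0.44) = +0.03 V, n = 2.
Overall: 2 Cr³⁺(aq) + Fe(s) → 2 Cr²⁺(aq) + Fe²⁺(aq)
Q = [Cr²⁺]^2·[Fe²⁺] / ([Cr³⁺]^2); log Q = -1.510.
E = E° − (0.0592/n) log Q = +0.03 − (0.0592/2)(-1.510) = +0.075 V.

+0.075 V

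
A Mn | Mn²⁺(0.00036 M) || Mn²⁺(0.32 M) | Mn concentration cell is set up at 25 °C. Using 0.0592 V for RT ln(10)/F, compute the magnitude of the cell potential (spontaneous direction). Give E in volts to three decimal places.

+0.087 V

For a concentration cell E°cell = 0. The 0.32 M side is the cathode (reduction is favoured where [Mn²⁺] is higher).
With n = 2, E = −(0.0592/2) log([Mn²⁺]ₐₙ/[Mn²⁺]꜀ₐₜ) = −(0.0592/2) log(0.00036/0.32) = −(0.0592/2)(-2.949) = +0.087 V.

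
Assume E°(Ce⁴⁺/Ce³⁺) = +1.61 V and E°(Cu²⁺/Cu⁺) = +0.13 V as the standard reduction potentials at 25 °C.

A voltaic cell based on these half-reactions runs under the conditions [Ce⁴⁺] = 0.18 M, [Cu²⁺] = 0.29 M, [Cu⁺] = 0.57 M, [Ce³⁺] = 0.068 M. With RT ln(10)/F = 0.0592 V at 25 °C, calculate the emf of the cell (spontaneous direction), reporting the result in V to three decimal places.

Ce⁴⁺/Ce³⁺ is the cathode (higher E°), Cu²⁺/Cu⁺ the anode: E°cell = +1.61 − (+0.13) = +1.48 V, n = 1.
Overall: Ce⁴⁺(aq) + Cu⁺(aq) → Ce³⁺(aq) + Cu²⁺(aq)
Q = [Ce³⁺]·[Cu²⁺] / ([Ce⁴⁺]·[Cu⁺]); log Q = -0.716.
E = E° − (0.0592/n) log Q = +1.48 − (0.0592/1)(-0.716) = +1.522 V.

+1.522 V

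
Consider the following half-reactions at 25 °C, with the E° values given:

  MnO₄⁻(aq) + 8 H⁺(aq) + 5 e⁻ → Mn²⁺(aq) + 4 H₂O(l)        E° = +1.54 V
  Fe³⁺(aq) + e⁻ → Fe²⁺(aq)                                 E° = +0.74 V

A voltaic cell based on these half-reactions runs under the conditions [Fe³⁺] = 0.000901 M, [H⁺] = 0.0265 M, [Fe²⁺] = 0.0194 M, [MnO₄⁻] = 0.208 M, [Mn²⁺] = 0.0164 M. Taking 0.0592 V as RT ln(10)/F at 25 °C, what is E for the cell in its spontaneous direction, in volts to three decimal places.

+0.743 V

MnO₄⁻/Mn²⁺ is the cathode (higher E°), Fe³⁺/Fe²⁺ the anode: E°cell = +1.54 − (+0.74) = +0.80 V, n = 5.
Overall: MnO₄⁻(aq) + 8 H⁺(aq) + 5 Fe²⁺(aq) → Mn²⁺(aq) + 4 H₂O(l) + 5 Fe³⁺(aq)
Q = [Mn²⁺]·[Fe³⁺]^5 / ([MnO₄⁻]·[H⁺]^8·[Fe²⁺]^5); log Q = 4.845.
E = E° − (0.0592/n) log Q = +0.80 − (0.0592/5)(4.845) = +0.743 V.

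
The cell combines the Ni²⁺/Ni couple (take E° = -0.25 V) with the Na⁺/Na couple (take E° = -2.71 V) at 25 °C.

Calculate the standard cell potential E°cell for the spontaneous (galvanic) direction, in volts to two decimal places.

The Ni²⁺/Ni couple has the higher reduction potential, so it is the cathode; Na⁺/Na is oxidised at the anode.
E°cell = E°(cathode) − E°(anode) = (-0.25) − (-2.71) = +2.46 V.

+2.46 V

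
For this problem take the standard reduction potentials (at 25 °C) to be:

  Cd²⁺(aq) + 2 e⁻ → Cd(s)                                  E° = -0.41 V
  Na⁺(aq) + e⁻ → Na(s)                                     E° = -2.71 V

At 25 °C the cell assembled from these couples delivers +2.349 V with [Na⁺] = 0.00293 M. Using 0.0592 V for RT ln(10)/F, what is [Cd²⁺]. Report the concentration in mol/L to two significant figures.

Cd²⁺/Cd is the cathode, Na⁺/Na the anode: E°cell = +2.30 V, n = 2.
Overall reaction: Cd²⁺(aq) + 2 Na(s) → Cd(s) + 2 Na⁺(aq); Q = [Na⁺]^2/[Cd²⁺]^1.
From E = E° − (0.0592/n) log Q: log Q = (E° − E)·n/0.0592 = (+2.30 − (+2.349))·2/0.0592 = -1.6554.
So 1·log[Cd²⁺] = 2·log(0.00293) − log Q = -5.0663 − (-1.6554) = -3.4109; [Cd²⁺] = 10^(-3.4109) ≈ 0.00039 M.

0.00039 M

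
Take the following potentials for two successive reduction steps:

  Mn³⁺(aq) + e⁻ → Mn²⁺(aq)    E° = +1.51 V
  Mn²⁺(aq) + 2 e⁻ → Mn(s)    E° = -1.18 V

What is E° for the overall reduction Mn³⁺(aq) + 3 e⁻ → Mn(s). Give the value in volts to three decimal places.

Standard free energies of sequential steps add: ΔG°₃ = ΔG°₁ + ΔG°₂, so n₃E°₃ = n₁E°₁ + n₂E°₂.
E°₃ = (1×+1.51 + 2×-1.18) / 3 = (-0.850) / 3 = -0.283 V.
E° values themselves are not directly additive — weighting by electron count is essential.

-0.283 V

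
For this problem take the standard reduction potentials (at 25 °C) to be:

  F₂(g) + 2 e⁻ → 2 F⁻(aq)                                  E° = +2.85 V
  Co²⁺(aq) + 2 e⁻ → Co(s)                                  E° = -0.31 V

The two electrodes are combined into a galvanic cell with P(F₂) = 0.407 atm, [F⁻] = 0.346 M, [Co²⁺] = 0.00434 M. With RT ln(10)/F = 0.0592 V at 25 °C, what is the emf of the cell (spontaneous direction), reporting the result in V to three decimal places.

F₂/F⁻ is the cathode (higher E°), Co²⁺/Co the anode: E°cell = +2.85 − (-0.31) = +3.16 V, n = 2.
Overall: F₂(g) + Co(s) → 2 F⁻(aq) + Co²⁺(aq)
Q = [F⁻]^2·[Co²⁺] / (P(F₂)); log Q = -2.894.
E = E° − (0.0592/n) log Q = +3.16 − (0.0592/2)(-2.894) = +3.246 V.

+3.246 V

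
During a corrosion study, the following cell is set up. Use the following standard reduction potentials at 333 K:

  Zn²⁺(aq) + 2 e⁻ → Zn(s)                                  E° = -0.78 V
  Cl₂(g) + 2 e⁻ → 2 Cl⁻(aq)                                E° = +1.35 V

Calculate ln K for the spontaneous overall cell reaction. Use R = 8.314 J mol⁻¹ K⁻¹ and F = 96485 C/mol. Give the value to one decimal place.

Cathode: Cl₂/Cl⁻; anode: Zn²⁺/Zn. E°cell = (+1.35) − (-0.78) = +2.13 V, with n = 2.
ΔG° = −nFE° = −RT ln K, so ln K = nFE°/(RT) = (2)(96485)(+2.13) / ((8.314)(333)) = 148.462.

148.5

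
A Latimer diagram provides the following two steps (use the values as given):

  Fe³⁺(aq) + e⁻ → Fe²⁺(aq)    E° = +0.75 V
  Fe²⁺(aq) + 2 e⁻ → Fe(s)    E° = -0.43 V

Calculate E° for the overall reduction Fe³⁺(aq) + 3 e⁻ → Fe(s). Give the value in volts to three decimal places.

-0.037 V

Standard free energies of sequential steps add: ΔG°₃ = ΔG°₁ + ΔG°₂, so n₃E°₃ = n₁E°₁ + n₂E°₂.
E°₃ = (1×+0.75 + 2×-0.43) / 3 = (-0.110) / 3 = -0.037 V.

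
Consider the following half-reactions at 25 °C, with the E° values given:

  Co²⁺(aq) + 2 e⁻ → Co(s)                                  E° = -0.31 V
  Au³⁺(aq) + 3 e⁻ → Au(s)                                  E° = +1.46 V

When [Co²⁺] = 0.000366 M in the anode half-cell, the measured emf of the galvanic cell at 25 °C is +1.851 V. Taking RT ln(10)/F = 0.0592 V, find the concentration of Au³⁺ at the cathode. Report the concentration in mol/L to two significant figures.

Au³⁺/Au is the cathode, Co²⁺/Co the anode: E°cell = +1.77 V, n = 6.
Overall reaction: 2 Au³⁺(aq) + 3 Co(s) → 2 Au(s) + 3 Co²⁺(aq); Q = [Co²⁺]^3/[Au³⁺]^2.
From E = E° − (0.0592/n) log Q: log Q = (E° − E)·n/0.0592 = (+1.77 − (+1.851))·6/0.0592 = -8.2095.
So 2·log[Au³⁺] = 3·log(0.000366) − log Q = -10.3096 − (-8.2095) = -2.1001; log[Au³⁺] = -2.1001 / 2 = -1.0500; [Au³⁺] = 10^(-1.0500) ≈ 0.089 M.

0.089 M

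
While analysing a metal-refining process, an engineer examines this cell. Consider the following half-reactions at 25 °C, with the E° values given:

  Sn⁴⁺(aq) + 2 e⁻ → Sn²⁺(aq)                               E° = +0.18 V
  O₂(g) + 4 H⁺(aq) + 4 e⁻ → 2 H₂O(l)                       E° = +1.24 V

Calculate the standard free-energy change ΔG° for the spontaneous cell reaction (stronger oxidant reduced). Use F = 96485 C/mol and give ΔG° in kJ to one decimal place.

O₂/H₂O (E° = +1.24 V) is the cathode; Sn⁴⁺/Sn²⁺ (E° = +0.18 V) is the anode, so E°cell = +1.06 V.
Balancing electrons gives n = 4 (lcm of 4 and 2).
ΔG° = −nFE° = −(4)(96485)(+1.06) = -409,096 J = -409.1 kJ.

-409.1 kJ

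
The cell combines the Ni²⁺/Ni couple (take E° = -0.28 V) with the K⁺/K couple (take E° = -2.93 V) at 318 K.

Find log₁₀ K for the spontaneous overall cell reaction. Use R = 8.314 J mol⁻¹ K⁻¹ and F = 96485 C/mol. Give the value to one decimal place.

84.0

Cathode: Ni²⁺/Ni; anode: K⁺/K. E°cell = (-0.28) − (-2.93) = +2.65 V, with n = 2.
ΔG° = −nFE° = −RT ln K, so ln K = nFE°/(RT) = (2)(96485)(+2.65) / ((8.314)(318)) = 193.419.
log₁₀ K = 193.419 / ln 10 = 84.0.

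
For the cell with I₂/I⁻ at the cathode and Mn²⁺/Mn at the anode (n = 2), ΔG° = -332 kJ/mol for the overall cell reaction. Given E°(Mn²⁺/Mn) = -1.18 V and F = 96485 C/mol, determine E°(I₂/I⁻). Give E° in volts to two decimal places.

+0.54 V

E°cell = −ΔG°/(nF) = −(-332×10³)/((2)(96485)) = +1.720 V.
Since I₂/I⁻ is the cathode and Mn²⁺/Mn the anode, E°cell = E°(I₂/I⁻) − E°(Mn²⁺/Mn).
So E°(I₂/I⁻) = E°cell + E°(Mn²⁺/Mn) = +1.720 + (-1.18) = +0.54 V.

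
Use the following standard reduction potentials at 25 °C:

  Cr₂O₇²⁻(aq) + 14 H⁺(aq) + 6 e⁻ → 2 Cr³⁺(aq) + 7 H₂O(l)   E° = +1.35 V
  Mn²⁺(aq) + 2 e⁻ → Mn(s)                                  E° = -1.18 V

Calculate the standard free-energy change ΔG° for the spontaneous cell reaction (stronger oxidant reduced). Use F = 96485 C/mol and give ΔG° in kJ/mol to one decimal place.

-1464.6 kJ/mol

Cr₂O₇²⁻/Cr³⁺ (E° = +1.35 V) is the cathode; Mn²⁺/Mn (E° = -1.18 V) is the anode, so E°cell = +2.53 V.
Balancing electrons gives n = 6 (lcm of 6 and 2).
ΔG° = −nFE° = −(6)(96485)(+2.53) = -1,464,642 J = -1464.6 kJ/mol.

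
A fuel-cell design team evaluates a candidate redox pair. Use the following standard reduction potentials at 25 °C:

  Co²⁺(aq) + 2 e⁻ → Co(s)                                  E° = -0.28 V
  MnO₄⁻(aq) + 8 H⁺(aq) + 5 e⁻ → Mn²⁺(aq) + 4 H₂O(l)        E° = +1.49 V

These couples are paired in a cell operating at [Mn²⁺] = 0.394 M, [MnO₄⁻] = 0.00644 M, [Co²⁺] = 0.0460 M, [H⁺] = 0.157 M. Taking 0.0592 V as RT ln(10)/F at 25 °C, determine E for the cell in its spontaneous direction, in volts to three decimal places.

MnO₄⁻/Mn²⁺ is the cathode (higher E°), Co²⁺/Co the anode: E°cell = +1.49 − (-0.28) = +1.77 V, n = 10.
Overall: 2 MnO₄⁻(aq) + 16 H⁺(aq) + 5 Co(s) → 2 Mn²⁺(aq) + 8 H₂O(l) + 5 Co²⁺(aq)
Q = [Mn²⁺]^2·[Co²⁺]^5 / ([MnO₄⁻]^2·[H⁺]^16); log Q = 9.753.
E = E° − (0.0592/n) log Q = +1.77 − (0.0592/10)(9.753) = +1.712 V.

+1.712 V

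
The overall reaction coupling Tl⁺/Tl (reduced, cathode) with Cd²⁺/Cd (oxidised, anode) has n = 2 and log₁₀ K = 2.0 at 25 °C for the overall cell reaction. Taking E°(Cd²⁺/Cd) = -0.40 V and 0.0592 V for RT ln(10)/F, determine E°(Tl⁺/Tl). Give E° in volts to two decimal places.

-0.34 V

E°cell = (0.0592/n)·log K = (0.0592/2)(2.0) = +0.059 V.
Since Tl⁺/Tl is the cathode and Cd²⁺/Cd the anode, E°cell = E°(Tl⁺/Tl) − E°(Cd²⁺/Cd).
So E°(Tl⁺/Tl) = E°cell + E°(Cd²⁺/Cd) = +0.059 + (-0.40) = -0.34 V.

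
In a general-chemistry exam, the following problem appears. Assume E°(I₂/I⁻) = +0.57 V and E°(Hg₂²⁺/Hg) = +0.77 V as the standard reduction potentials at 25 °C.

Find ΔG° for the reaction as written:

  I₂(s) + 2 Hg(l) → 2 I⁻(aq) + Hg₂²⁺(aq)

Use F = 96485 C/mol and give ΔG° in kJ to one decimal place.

+38.6 kJ

As written, I₂/I⁻ is reduced (cathode) and Hg₂²⁺/Hg is oxidised (anode), so E°cell = (+0.57) − (+0.77) = -0.20 V.
Balancing electrons gives n = 2.
ΔG° = −nFE° = −(2)(96485)(-0.20) = 38,594 J = +38.6 kJ.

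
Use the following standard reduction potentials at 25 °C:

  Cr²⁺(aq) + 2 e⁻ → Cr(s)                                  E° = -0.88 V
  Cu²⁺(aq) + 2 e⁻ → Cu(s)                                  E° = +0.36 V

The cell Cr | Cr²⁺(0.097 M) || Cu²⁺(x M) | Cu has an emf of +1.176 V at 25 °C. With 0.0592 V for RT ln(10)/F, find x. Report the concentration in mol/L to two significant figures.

0.00067 M

Cu²⁺/Cu is the cathode, Cr²⁺/Cr the anode: E°cell = +1.24 V, n = 2.
Overall reaction: Cu²⁺(aq) + Cr(s) → Cu(s) + Cr²⁺(aq); Q = [Cr²⁺]^1/[Cu²⁺]^1.
From E = E° − (0.0592/n) log Q: log Q = (E° − E)·n/0.0592 = (+1.24 − (+1.176))·2/0.0592 = 2.1622.
So 1·log[Cu²⁺] = 1·log(0.097) − log Q = -1.0132 − (2.1622) = -3.1754; [Cu²⁺] = 10^(-3.1754) ≈ 0.00067 M.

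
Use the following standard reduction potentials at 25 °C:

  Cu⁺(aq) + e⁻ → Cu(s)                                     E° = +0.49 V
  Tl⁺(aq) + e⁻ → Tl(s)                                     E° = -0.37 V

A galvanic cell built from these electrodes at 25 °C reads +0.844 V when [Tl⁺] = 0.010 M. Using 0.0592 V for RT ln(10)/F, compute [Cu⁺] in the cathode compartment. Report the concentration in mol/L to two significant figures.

Cu⁺/Cu is the cathode, Tl⁺/Tl the anode: E°cell = +0.86 V, n = 1.
Overall reaction: Cu⁺(aq) + Tl(s) → Cu(s) + Tl⁺(aq); Q = [Tl⁺]^1/[Cu⁺]^1.
From E = E° − (0.0592/n) log Q: log Q = (E° − E)·n/0.0592 = (+0.86 − (+0.844))·1/0.0592 = 0.2703.
So 1·log[Cu⁺] = 1·log(0.01) − log Q = -2.0000 − (0.2703) = -2.2703; [Cu⁺] = 10^(-2.2703) ≈ 0.0054 M.

0.0054 M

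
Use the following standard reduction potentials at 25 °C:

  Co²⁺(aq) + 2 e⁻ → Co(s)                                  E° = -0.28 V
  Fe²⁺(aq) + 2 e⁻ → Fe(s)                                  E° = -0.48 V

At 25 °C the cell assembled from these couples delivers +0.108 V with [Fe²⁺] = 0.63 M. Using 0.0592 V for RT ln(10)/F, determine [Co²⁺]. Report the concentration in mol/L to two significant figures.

0.00049 M

Co²⁺/Co is the cathode, Fe²⁺/Fe the anode: E°cell = +0.20 V, n = 2.
Overall reaction: Co²⁺(aq) + Fe(s) → Co(s) + Fe²⁺(aq); Q = [Fe²⁺]^1/[Co²⁺]^1.
From E = E° − (0.0592/n) log Q: log Q = (E° − E)·n/0.0592 = (+0.20 − (+0.108))·2/0.0592 = 3.1081.
So 1·log[Co²⁺] = 1·log(0.63) − log Q = -0.2007 − (3.1081) = -3.3088; [Co²⁺] = 10^(-3.3088) ≈ 0.00049 M.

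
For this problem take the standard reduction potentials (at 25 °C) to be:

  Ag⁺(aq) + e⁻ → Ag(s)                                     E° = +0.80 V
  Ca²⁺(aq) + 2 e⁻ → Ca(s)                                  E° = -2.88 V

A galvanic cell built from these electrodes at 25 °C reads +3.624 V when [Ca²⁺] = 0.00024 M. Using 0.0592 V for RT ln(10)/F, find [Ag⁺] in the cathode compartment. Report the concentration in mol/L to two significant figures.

Ag⁺/Ag is the cathode, Ca²⁺/Ca the anode: E°cell = +3.68 V, n = 2.
Overall reaction: 2 Ag⁺(aq) + Ca(s) → 2 Ag(s) + Ca²⁺(aq); Q = [Ca²⁺]^1/[Ag⁺]^2.
From E = E° − (0.0592/n) log Q: log Q = (E° − E)·n/0.0592 = (+3.68 − (+3.624))·2/0.0592 = 1.8919.
So 2·log[Ag⁺] = 1·log(0.00024) − log Q = -3.6198 − (1.8919) = -5.5117; log[Ag⁺] = -5.5117 / 2 = -2.7559; [Ag⁺] = 10^(-2.7559) ≈ 0.0018 M.

0.0018 M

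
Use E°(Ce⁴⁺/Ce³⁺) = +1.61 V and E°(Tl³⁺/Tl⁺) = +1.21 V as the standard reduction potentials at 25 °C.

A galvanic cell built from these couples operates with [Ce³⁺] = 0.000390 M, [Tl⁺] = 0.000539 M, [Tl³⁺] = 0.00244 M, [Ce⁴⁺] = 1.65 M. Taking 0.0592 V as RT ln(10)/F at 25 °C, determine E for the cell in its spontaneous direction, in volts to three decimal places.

+0.595 V

Ce⁴⁺/Ce³⁺ is the cathode (higher E°), Tl³⁺/Tl⁺ the anode: E°cell = +1.61 − (+1.21) = +0.40 V, n = 2.
Overall: 2 Ce⁴⁺(aq) + Tl⁺(aq) → 2 Ce³⁺(aq) + Tl³⁺(aq)
Q = [Ce³⁺]^2·[Tl³⁺] / ([Ce⁴⁺]^2·[Tl⁺]); log Q = -6.597.
E = E° − (0.0592/n) log Q = +0.40 − (0.0592/2)(-6.597) = +0.595 V.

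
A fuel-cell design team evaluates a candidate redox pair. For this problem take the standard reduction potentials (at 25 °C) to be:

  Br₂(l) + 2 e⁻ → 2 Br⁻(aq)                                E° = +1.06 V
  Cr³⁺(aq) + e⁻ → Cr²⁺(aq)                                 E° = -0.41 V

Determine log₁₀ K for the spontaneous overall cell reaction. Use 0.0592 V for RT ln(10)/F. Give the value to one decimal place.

Cathode: Br₂/Br⁻; anode: Cr³⁺/Cr²⁺. E°cell = +1.47 V, n = 2.
log K = nE°cell / 0.0592 = (2)(+1.47) / 0.0592 = 49.7.

49.7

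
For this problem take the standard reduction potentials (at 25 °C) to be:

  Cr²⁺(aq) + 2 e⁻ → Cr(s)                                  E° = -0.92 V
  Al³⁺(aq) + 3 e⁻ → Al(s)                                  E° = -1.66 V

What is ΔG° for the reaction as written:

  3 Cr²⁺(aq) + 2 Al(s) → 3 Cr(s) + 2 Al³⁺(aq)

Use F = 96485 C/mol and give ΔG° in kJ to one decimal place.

As written, Cr²⁺/Cr is reduced (cathode) and Al³⁺/Al is oxidised (anode), so E°cell = (-0.92) − (-1.66) = +0.74 V.
Balancing electrons gives n = 6.
ΔG° = −nFE° = −(6)(96485)(+0.74) = -428,393 J = -428.4 kJ.

-428.4 kJ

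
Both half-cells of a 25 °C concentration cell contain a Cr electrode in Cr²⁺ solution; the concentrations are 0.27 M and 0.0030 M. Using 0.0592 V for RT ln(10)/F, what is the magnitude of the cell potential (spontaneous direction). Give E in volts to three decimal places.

For a concentration cell E°cell = 0. The 0.27 M side is the cathode (reduction is favoured where [Cr²⁺] is higher).
With n = 2, E = −(0.0592/2) log([Cr²⁺]ₐₙ/[Cr²⁺]꜀ₐₜ) = −(0.0592/2) log(0.003/0.27) = −(0.0592/2)(-1.954) = +0.058 V.

+0.058 V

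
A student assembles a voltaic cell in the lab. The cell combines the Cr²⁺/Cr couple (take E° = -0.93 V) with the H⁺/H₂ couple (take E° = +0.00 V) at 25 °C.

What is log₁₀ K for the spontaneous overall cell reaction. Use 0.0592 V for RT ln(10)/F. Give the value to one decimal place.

31.4

Cathode: H⁺/H₂; anode: Cr²⁺/Cr. E°cell = +0.93 V, n = 2.
log K = nE°cell / 0.0592 = (2)(+0.93) / 0.0592 = 31.4.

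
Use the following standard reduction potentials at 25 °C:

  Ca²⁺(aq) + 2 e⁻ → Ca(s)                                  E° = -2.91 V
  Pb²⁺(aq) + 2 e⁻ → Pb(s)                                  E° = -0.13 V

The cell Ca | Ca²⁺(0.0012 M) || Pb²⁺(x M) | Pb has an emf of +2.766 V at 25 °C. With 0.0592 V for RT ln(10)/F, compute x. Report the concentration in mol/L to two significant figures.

0.00040 M

Pb²⁺/Pb is the cathode, Ca²⁺/Ca the anode: E°cell = +2.78 V, n = 2.
Overall reaction: Pb²⁺(aq) + Ca(s) → Pb(s) + Ca²⁺(aq); Q = [Ca²⁺]^1/[Pb²⁺]^1.
From E = E° − (0.0592/n) log Q: log Q = (E° − E)·n/0.0592 = (+2.78 − (+2.766))·2/0.0592 = 0.4730.
So 1·log[Pb²⁺] = 1·log(0.0012) − log Q = -2.9208 − (0.4730) = -3.3938; [Pb²⁺] = 10^(-3.3938) ≈ 0.00040 M.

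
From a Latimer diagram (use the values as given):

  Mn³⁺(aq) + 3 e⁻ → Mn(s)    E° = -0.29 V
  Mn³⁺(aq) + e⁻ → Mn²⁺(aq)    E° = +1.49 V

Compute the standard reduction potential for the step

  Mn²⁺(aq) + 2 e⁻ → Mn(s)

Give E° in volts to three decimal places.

-1.180 V

Sequential free energies add, so n₃E°₃ = n₁E°₁ + n₂E°₂.
With n₃ = 3, and the known step contributing 1×(+1.49) V, the unknown satisfies 2·E° = 3×(-0.29) − 1×(+1.49) = -2.360.
E° = -2.360 / 2 = -1.180 V.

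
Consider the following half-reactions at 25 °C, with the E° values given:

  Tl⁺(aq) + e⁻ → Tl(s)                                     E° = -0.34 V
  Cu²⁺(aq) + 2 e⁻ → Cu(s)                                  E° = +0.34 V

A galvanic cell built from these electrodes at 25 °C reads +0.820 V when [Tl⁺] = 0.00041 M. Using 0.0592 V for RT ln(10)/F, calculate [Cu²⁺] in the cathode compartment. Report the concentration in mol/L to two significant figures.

0.0090 M

Cu²⁺/Cu is the cathode, Tl⁺/Tl the anode: E°cell = +0.68 V, n = 2.
Overall reaction: Cu²⁺(aq) + 2 Tl(s) → Cu(s) + 2 Tl⁺(aq); Q = [Tl⁺]^2/[Cu²⁺]^1.
From E = E° − (0.0592/n) log Q: log Q = (E° − E)·n/0.0592 = (+0.68 − (+0.820))·2/0.0592 = -4.7297.
So 1·log[Cu²⁺] = 2·log(0.00041) − log Q = -6.7744 − (-4.7297) = -2.0447; [Cu²⁺] = 10^(-2.0447) ≈ 0.0090 M.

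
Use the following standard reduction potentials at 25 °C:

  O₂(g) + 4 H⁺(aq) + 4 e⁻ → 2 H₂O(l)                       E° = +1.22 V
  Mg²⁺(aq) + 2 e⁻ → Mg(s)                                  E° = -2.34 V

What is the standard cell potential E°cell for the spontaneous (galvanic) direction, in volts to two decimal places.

The O₂/H₂O couple has the higher reduction potential, so it is the cathode; Mg²⁺/Mg is oxidised at the anode.
E°cell = E°(cathode) − E°(anode) = (+1.22) − (-2.34) = +3.56 V.
Since E°cell > 0, the reaction is spontaneous under standard conditions.

+3.56 V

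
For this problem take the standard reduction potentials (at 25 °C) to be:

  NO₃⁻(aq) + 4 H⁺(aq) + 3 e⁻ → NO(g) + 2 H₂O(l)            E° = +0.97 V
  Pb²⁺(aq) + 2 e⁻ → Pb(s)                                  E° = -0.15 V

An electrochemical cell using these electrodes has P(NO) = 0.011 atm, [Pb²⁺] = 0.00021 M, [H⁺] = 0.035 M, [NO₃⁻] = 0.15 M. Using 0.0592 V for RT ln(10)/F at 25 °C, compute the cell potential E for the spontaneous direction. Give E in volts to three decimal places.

+1.136 V

NO₃⁻/NO is the cathode (higher E°), Pb²⁺/Pb the anode: E°cell = +0.97 − (-0.15) = +1.12 V, n = 6.
Overall: 2 NO₃⁻(aq) + 8 H⁺(aq) + 3 Pb(s) → 2 NO(g) + 4 H₂O(l) + 3 Pb²⁺(aq)
Q = P(NO)^2·[Pb²⁺]^3 / ([NO₃⁻]^2·[H⁺]^8); log Q = -1.655.
E = E° − (0.0592/n) log Q = +1.12 − (0.0592/6)(-1.655) = +1.136 V.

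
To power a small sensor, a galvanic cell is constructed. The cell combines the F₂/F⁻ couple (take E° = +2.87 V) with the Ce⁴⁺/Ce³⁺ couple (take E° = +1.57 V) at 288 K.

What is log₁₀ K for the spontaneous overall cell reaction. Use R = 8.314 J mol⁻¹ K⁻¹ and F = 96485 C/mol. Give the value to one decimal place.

Cathode: F₂/F⁻; anode: Ce⁴⁺/Ce³⁺. E°cell = (+2.87) − (+1.57) = +1.30 V, with n = 2.
ΔG° = −nFE° = −RT ln K, so ln K = nFE°/(RT) = (2)(96485)(+1.30) / ((8.314)(288)) = 104.768.
log₁₀ K = 104.768 / ln 10 = 45.5.

45.5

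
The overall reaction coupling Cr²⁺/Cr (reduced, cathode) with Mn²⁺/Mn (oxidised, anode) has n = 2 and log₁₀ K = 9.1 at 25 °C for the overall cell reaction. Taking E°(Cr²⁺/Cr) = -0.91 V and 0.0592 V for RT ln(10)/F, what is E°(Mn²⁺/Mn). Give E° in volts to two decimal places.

E°cell = (0.0592/n)·log K = (0.0592/2)(9.1) = +0.269 V.
Since Cr²⁺/Cr is the cathode and Mn²⁺/Mn the anode, E°cell = E°(Cr²⁺/Cr) − E°(Mn²⁺/Mn).
So E°(Mn²⁺/Mn) = E°(Cr²⁺/Cr) − E°cell = (-0.91) − (+0.269) = -1.18 V.

-1.18 V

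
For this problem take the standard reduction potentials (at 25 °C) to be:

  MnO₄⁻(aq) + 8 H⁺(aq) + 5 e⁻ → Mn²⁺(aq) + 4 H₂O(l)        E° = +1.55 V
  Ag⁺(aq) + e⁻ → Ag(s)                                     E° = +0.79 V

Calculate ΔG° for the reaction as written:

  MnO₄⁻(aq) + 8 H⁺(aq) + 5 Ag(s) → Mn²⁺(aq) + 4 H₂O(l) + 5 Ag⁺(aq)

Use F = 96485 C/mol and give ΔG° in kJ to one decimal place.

-366.6 kJ

As written, MnO₄⁻/Mn²⁺ is reduced (cathode) and Ag⁺/Ag is oxidised (anode), so E°cell = (+1.55) − (+0.79) = +0.76 V.
Balancing electrons gives n = 5.
ΔG° = −nFE° = −(5)(96485)(+0.76) = -366,643 J = -366.6 kJ.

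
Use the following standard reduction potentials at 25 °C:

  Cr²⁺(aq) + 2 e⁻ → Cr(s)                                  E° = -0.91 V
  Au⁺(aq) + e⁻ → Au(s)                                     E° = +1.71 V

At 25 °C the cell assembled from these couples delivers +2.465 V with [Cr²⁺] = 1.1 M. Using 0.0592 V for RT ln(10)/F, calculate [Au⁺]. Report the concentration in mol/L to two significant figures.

0.0025 M

Au⁺/Au is the cathode, Cr²⁺/Cr the anode: E°cell = +2.62 V, n = 2.
Overall reaction: 2 Au⁺(aq) + Cr(s) → 2 Au(s) + Cr²⁺(aq); Q = [Cr²⁺]^1/[Au⁺]^2.
From E = E° − (0.0592/n) log Q: log Q = (E° − E)·n/0.0592 = (+2.62 − (+2.465))·2/0.0592 = 5.2365.
So 2·log[Au⁺] = 1·log(1.1) − log Q = 0.0414 − (5.2365) = -5.1951; log[Au⁺] = -5.1951 / 2 = -2.5976; [Au⁺] = 10^(-2.5976) ≈ 0.0025 M.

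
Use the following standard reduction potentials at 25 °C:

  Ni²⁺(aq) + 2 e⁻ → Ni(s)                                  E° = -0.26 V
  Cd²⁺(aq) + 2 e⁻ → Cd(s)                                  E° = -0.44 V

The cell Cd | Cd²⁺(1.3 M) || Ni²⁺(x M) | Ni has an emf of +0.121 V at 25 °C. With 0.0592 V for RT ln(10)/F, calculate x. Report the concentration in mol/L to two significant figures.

0.013 M

Ni²⁺/Ni is the cathode, Cd²⁺/Cd the anode: E°cell = +0.18 V, n = 2.
Overall reaction: Ni²⁺(aq) + Cd(s) → Ni(s) + Cd²⁺(aq); Q = [Cd²⁺]^1/[Ni²⁺]^1.
From E = E° − (0.0592/n) log Q: log Q = (E° − E)·n/0.0592 = (+0.18 − (+0.121))·2/0.0592 = 1.9932.
So 1·log[Ni²⁺] = 1·log(1.3) − log Q = 0.1139 − (1.9932) = -1.8793; [Ni²⁺] = 10^(-1.8793) ≈ 0.013 M.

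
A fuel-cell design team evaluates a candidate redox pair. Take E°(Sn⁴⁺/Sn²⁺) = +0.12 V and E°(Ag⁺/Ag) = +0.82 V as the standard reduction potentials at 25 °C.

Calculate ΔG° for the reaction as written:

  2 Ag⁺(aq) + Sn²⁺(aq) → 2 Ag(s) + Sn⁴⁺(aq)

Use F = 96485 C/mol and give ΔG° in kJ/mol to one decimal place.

As written, Ag⁺/Ag is reduced (cathode) and Sn⁴⁺/Sn²⁺ is oxidised (anode), so E°cell = (+0.82) − (+0.12) = +0.70 V.
Balancing electrons gives n = 2.
ΔG° = −nFE° = −(2)(96485)(+0.70) = -135,079 J = -135.1 kJ/mol.

-135.1 kJ/mol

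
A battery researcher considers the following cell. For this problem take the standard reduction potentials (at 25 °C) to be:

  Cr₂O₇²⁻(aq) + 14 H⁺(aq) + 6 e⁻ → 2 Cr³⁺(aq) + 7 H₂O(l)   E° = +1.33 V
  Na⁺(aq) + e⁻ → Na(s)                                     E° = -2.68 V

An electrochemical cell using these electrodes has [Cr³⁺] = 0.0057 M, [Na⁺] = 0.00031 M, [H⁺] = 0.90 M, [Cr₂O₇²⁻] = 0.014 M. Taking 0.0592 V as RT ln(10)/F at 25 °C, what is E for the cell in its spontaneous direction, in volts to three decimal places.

Cr₂O₇²⁻/Cr³⁺ is the cathode (higher E°), Na⁺/Na the anode: E°cell = +1.33 − (-2.68) = +4.01 V, n = 6.
Overall: Cr₂O₇²⁻(aq) + 14 H⁺(aq) + 6 Na(s) → 2 Cr³⁺(aq) + 7 H₂O(l) + 6 Na⁺(aq)
Q = [Cr³⁺]^2·[Na⁺]^6 / ([Cr₂O₇²⁻]·[H⁺]^14); log Q = -23.046.
E = E° − (0.0592/n) log Q = +4.01 − (0.0592/6)(-23.046) = +4.237 V.

+4.237 V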